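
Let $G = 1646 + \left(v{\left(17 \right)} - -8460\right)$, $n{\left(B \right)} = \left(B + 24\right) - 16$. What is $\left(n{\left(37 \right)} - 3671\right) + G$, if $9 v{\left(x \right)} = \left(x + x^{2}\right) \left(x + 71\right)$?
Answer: $9472$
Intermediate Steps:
$v{\left(x \right)} = \frac{\left(71 + x\right) \left(x + x^{2}\right)}{9}$ ($v{\left(x \right)} = \frac{\left(x + x^{2}\right) \left(x + 71\right)}{9} = \frac{\left(x + x^{2}\right) \left(71 + x\right)}{9} = \frac{\left(71 + x\right) \left(x + x^{2}\right)}{9}$)
$n{\left(B \right)} = 8 + B$ ($n{\left(B \right)} = \left(24 + B\right) - 16 = 8 + B$)
$G = 13098$ ($G = 1646 + \left(\frac{1}{9} \cdot 17 \left(71 + 17^{2} + 72 \cdot 17\right) - -8460\right) = 1646 + \left(\frac{1}{9} \cdot 17 \left(71 + 289 + 1224\right) + 8460\right) = 1646 + \left(\frac{1}{9} \cdot 17 \cdot 1584 + 8460\right) = 1646 + \left(2992 + 8460\right) = 1646 + 11452 = 13098$)
$\left(n{\left(37 \right)} - 3671\right) + G = \left(\left(8 + 37\right) - 3671\right) + 13098 = \left(45 - 3671\right) + 13098 = -3626 + 13098 = 9472$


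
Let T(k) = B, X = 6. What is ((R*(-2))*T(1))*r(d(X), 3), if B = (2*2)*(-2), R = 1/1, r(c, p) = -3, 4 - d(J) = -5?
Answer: -48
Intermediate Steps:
d(J) = 9 (d(J) = 4 - 1*(-5) = 4 + 5 = 9)
R = 1 (R = 1*1 = 1)
B = -8 (B = 4*(-2) = -8)
T(k) = -8
((R*(-2))*T(1))*r(d(X), 3) = ((1*(-2))*(-8))*(-3) = -2*(-8)*(-3) = 16*(-3) = -48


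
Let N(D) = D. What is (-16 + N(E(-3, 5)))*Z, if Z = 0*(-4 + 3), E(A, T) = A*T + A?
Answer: 0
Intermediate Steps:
E(A, T) = A + A*T
Z = 0 (Z = 0*(-1) = 0)
(-16 + N(E(-3, 5)))*Z = (-16 - 3*(1 + 5))*0 = (-16 - 3*6)*0 = (-16 - 18)*0 = -34*0 = 0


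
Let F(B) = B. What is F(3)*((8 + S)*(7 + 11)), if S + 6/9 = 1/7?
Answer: 2826/7 ≈ 403.71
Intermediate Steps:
S = -11/21 (S = -2/3 + 1/7 = -11/21 ≈ -0.52381)
F(3)*((8 + S)*(7 + 11)) = 3*((8 - 11/21)*(7 + 11)) = 3*((157/21)*18) = 3*(942/7) = 2826/7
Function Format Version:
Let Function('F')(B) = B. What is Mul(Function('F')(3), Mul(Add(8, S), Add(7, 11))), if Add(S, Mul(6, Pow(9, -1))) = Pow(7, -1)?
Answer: Rational(2826, 7) ≈ 403.71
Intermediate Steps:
S = Rational(-11, 21) (S = Add(Rational(-2, 3), Pow(7, -1)) = Add(Rational(-2, 3), Rational(1, 7)) = Rational(-11, 21) ≈ -0.52381)
Mul(Function('F')(3), Mul(Add(8, S), Add(7, 11))) = Mul(3, Mul(Add(8, Rational(-11, 21)), Add(7, 11))) = Mul(3, Mul(Rational(157, 21), 18)) = Mul(3, Rational(942, 7)) = Rational(2826, 7)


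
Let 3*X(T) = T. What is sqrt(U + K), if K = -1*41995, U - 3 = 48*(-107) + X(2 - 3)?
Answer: I*sqrt(424155)/3 ≈ 217.09*I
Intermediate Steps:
X(T) = T/3
U = -15400/3 (U = 3 + (48*(-107) + (2 - 3)/3) = 3 + (-5136 + (1/3)*(-1)) = 3 + (-5136 - 1/3) = 3 - 15409/3 = -15400/3 ≈ -5133.3)
K = -41995
sqrt(U + K) = sqrt(-15400/3 - 41995) = sqrt(-141385/3) = I*sqrt(424155)/3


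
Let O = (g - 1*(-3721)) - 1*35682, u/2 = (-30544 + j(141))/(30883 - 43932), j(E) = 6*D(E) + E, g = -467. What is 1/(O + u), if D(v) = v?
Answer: -13049/423093858 ≈ -3.0842e-5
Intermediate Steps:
j(E) = 7*E (j(E) = 6*E + E = 7*E)
u = 59114/13049 (u = 2*((-30544 + 7*141)/(30883 - 43932)) = 2*((-30544 + 987)/(-13049)) = 2*(-29557*(-1/13049)) = 2*(29557/13049) = 59114/13049 ≈ 4.5302)
O = -32428 (O = (-467 - 1*(-3721)) - 1*35682 = (-467 + 3721) - 35682 = 3254 - 35682 = -32428)
1/(O + u) = 1/(-32428 + 59114/13049) = 1/(-423093858/13049) = -13049/423093858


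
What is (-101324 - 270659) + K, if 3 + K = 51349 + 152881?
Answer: -167756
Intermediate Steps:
K = 204227 (K = -3 + (51349 + 152881) = -3 + 204230 = 204227)
(-101324 - 270659) + K = (-101324 - 270659) + 204227 = -371983 + 204227 = -167756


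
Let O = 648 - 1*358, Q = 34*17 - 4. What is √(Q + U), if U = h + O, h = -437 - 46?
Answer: √381 ≈ 19.519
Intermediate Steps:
Q = 574 (Q = 578 - 4 = 574)
h = -483
O = 290 (O = 648 - 358 = 290)
U = -193 (U = -483 + 290 = -193)
√(Q + U) = √(574 - 193) = √381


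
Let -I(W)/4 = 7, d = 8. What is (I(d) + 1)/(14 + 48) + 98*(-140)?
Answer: -850667/62 ≈ -13720.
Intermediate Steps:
I(W) = -28 (I(W) = -4*7 = -28)
(I(d) + 1)/(14 + 48) + 98*(-140) = (-28 + 1)/(14 + 48) + 98*(-140) = -27/62 - 13720 = -850667/62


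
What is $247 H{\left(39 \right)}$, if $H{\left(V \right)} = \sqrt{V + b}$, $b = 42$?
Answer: $2223$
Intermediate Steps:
$H{\left(V \right)} = \sqrt{42 + V}$ ($H{\left(V \right)} = \sqrt{V + 42} = \sqrt{42 + V}$)
$247 H{\left(39 \right)} = 247 \sqrt{42 + 39} = 247 \sqrt{81} = 247 \cdot 9 = 2223$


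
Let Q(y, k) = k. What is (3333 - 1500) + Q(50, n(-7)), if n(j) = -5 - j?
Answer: 1835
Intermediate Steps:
(3333 - 1500) + Q(50, n(-7)) = (3333 - 1500) + (-5 - 1*(-7)) = 1833 + (-5 + 7) = 1833 + 2 = 1835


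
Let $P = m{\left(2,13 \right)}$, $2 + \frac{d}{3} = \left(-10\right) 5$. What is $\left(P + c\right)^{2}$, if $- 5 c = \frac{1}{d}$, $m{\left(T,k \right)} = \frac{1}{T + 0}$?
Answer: $\frac{152881}{608400} \approx 0.25128$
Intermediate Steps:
$d = -156$ ($d = -6 + 3 \left(\left(-10\right) 5\right) = -6 + 3 \left(-50\right) = -6 - 150 = -156$)
$m{\left(T,k \right)} = \frac{1}{T}$
$P = \frac{1}{2} \approx 0.5$
$c = \frac{1}{780}$ ($c = - \frac{1}{5 \left(-156\right)} = \left(- \frac{1}{5}\right) \left(- \frac{1}{156}\right) = \frac{1}{780} \approx 0.0012821$)
$\left(P + c\right)^{2} = \left(\frac{1}{2} + \frac{1}{780}\right)^{2} = \left(\frac{391}{780}\right)^{2} = \frac{152881}{608400}$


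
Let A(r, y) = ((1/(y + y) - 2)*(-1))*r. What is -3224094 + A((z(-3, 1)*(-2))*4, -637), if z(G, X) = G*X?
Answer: -2053717290/637 ≈ -3.2240e+6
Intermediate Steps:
A(r, y) = r*(2 - 1/(2*y)) (A(r, y) = ((1/(2*y) - 2)*(-1))*r = ((-2 + 1/(2*y))*(-1))*r = (2 - 1/(2*y))*r = r*(2 - 1/(2*y)))
-3224094 + A((z(-3, 1)*(-2))*4, -637) = -3224094 + (2*((-3*1*(-2))*4) - 1/2*(-3*1*(-2))*4/(-637)) = -3224094 + (2*(-3*(-2)*4) - 1/2*-3*(-2)*4*(-1/637)) = -3224094 + (2*(6*4) - 1/2*6*4*(-1/637)) = -3224094 + (2*24 - 1/2*24*(-1/637)) = -3224094 + (48 + 12/637) = -3224094 + 30588/637 = -2053717290/637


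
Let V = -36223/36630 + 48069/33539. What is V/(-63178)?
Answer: -1341239/190703424780 ≈ -7.0331e-6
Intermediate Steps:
V = 1341239/3018510 (V = -36223*1/36630 + 48069*(1/33539) = -89/90 + 48069/33539 = 1341239/3018510 ≈ 0.44434)
V/(-63178) = (1341239/3018510)/(-63178) = (1341239/3018510)*(-1/63178) = -1341239/190703424780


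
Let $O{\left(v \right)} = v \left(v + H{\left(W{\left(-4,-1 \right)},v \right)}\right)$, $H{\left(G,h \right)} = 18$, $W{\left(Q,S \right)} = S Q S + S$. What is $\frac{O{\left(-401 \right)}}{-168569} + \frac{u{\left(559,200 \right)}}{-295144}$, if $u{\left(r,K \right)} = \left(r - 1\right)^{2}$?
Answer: $- \frac{24453854767}{12438032234} \approx -1.9661$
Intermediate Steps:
$u{\left(r,K \right)} = \left(-1 + r\right)^{2}$
$W{\left(Q,S \right)} = S + Q S^{2}$ ($W{\left(Q,S \right)} = Q S S + S = Q S^{2} + S = S + Q S^{2}$)
$O{\left(v \right)} = v \left(18 + v\right)$ ($O{\left(v \right)} = v \left(v + 18\right) = v \left(18 + v\right)$)
$\frac{O{\left(-401 \right)}}{-168569} + \frac{u{\left(559,200 \right)}}{-295144} = \frac{\left(-401\right) \left(18 - 401\right)}{-168569} + \frac{\left(-1 + 559\right)^{2}}{-295144} = \left(-401\right) \left(-383\right) \left(- \frac{1}{168569}\right) + 558^{2} \left(- \frac{1}{295144}\right) = 153583 \left(- \frac{1}{168569}\right) + 311364 \left(- \frac{1}{295144}\right) = - \frac{153583}{168569} - \frac{77841}{73786} = - \frac{24453854767}{12438032234}$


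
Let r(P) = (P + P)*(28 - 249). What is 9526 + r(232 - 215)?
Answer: 2012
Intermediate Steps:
r(P) = -442*P (r(P) = (2*P)*(-221) = -442*P)
9526 + r(232 - 215) = 9526 - 442*(232 - 215) = 9526 - 442*17 = 9526 - 7514 = 2012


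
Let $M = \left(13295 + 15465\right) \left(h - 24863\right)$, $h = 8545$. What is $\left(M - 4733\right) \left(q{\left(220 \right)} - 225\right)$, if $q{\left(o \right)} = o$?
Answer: $2346552065$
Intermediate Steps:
$M = -469305680$ ($M = \left(13295 + 15465\right) \left(8545 - 24863\right) = 28760 \left(-16318\right) = -469305680$)
$\left(M - 4733\right) \left(q{\left(220 \right)} - 225\right) = \left(-469305680 - 4733\right) \left(220 - 225\right) = \left(-469310413\right) \left(-5\right) = 2346552065$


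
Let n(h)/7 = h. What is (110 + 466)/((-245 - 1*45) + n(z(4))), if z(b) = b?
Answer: -288/131 ≈ -2.1985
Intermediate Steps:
n(h) = 7*h
(110 + 466)/((-245 - 1*45) + n(z(4))) = (110 + 466)/((-245 - 1*45) + 7*4) = 576/((-245 - 45) + 28) = 576/(-290 + 28) = 576/(-262) = 576*(-1/262) = -288/131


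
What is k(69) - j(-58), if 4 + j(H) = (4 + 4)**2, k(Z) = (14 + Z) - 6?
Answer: 17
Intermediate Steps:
k(Z) = 8 + Z
j(H) = 60 (j(H) = -4 + (4 + 4)**2 = -4 + 8**2 = -4 + 64 = 60)
k(69) - j(-58) = (8 + 69) - 1*60 = 77 - 60 = 17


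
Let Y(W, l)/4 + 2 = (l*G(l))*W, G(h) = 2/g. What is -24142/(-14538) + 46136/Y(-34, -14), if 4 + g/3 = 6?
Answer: 128597654/1708215 ≈ 75.282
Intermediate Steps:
g = 6 (g = -12 + 3*6 = -12 + 18 = 6)
G(h) = 1/3 (G(h) = 2/6 = 2*(1/6) = 1/3)
Y(W, l) = -8 + 4*W*l/3 (Y(W, l) = -8 + 4*((l*(1/3))*W) = -8 + 4*((l/3)*W) = -8 + 4*(W*l/3) = -8 + 4*W*l/3)
-24142/(-14538) + 46136/Y(-34, -14) = -24142/(-14538) + 46136/(-8 + (4/3)*(-34)*(-14)) = -24142*(-1/14538) + 46136/(-8 + 1904/3) = 12071/7269 + 46136/(1880/3) = 12071/7269 + 46136*(3/1880) = 12071/7269 + 17301/235 = 128597654/1708215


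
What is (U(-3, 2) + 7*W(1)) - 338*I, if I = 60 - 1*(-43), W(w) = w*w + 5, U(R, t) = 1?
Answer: -34771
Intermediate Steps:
W(w) = 5 + w² (W(w) = w² + 5 = 5 + w²)
I = 103 (I = 60 + 43 = 103)
(U(-3, 2) + 7*W(1)) - 338*I = (1 + 7*(5 + 1²)) - 338*103 = (1 + 7*(5 + 1)) - 34814 = (1 + 7*6) - 34814 = (1 + 42) - 34814 = 43 - 34814 = -34771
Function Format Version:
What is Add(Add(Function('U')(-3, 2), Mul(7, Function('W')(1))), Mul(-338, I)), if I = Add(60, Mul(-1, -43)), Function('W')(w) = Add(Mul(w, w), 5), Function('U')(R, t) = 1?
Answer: -34771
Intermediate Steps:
Function('W')(w) = Add(5, Pow(w, 2)) (Function('W')(w) = Add(Pow(w, 2), 5) = Add(5, Pow(w, 2)))
I = 103 (I = Add(60, 43) = 103)
Add(Add(Function('U')(-3, 2), Mul(7, Function('W')(1))), Mul(-338, I)) = Add(Add(1, Mul(7, Add(5, Pow(1, 2)))), Mul(-338, 103)) = Add(Add(1, Mul(7, Add(5, 1))), -34814) = Add(Add(1, Mul(7, 6)), -34814) = Add(Add(1, 42), -34814) = Add(43, -34814) = -34771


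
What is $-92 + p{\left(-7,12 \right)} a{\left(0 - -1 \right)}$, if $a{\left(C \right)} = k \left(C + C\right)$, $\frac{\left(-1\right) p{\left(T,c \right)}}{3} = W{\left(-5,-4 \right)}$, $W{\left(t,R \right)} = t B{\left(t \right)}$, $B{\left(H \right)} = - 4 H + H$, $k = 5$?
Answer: $2158$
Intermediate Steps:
$B{\left(H \right)} = - 3 H$
$W{\left(t,R \right)} = - 3 t^{2}$ ($W{\left(t,R \right)} = t \left(- 3 t\right) = - 3 t^{2}$)
$p{\left(T,c \right)} = 225$ ($p{\left(T,c \right)} = - 3 \left(- 3 \left(-5\right)^{2}\right) = - 3 \left(\left(-3\right) 25\right) = \left(-3\right) \left(-75\right) = 225$)
$a{\left(C \right)} = 10 C$ ($a{\left(C \right)} = 5 \left(C + C\right) = 5 \cdot 2 C = 10 C$)
$-92 + p{\left(-7,12 \right)} a{\left(0 - -1 \right)} = -92 + 225 \cdot 10 \left(0 - -1\right) = -92 + 225 \cdot 10 \left(0 + 1\right) = -92 + 225 \cdot 10 \cdot 1 = -92 + 225 \cdot 10 = -92 + 2250 = 2158$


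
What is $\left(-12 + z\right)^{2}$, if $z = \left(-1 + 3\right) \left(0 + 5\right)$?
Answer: $4$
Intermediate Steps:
$z = 10$ ($z = 2 \cdot 5 = 10$)
$\left(-12 + z\right)^{2} = \left(-12 + 10\right)^{2} = \left(-2\right)^{2} = 4$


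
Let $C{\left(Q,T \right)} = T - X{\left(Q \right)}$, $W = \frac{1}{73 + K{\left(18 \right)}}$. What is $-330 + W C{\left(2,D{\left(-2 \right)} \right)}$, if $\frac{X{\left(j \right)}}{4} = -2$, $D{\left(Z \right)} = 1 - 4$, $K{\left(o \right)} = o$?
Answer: $- \frac{30025}{91} \approx -329.94$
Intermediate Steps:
$D{\left(Z \right)} = -3$
$X{\left(j \right)} = -8$ ($X{\left(j \right)} = 4 \left(-2\right) = -8$)
$W = \frac{1}{91}$ ($W = \frac{1}{73 + 18} = \frac{1}{91} \approx 0.010989$)
$C{\left(Q,T \right)} = 8 + T$ ($C{\left(Q,T \right)} = T - -8 = T + 8 = 8 + T$)
$-330 + W C{\left(2,D{\left(-2 \right)} \right)} = -330 + \frac{8 - 3}{91} = -330 + \frac{1}{91} \cdot 5 = -330 + \frac{5}{91} = - \frac{30025}{91}$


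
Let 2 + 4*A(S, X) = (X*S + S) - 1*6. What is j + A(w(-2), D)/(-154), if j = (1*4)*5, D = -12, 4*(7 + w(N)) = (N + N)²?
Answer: 12295/616 ≈ 19.959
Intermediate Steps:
w(N) = -7 + N² (w(N) = -7 + (N + N)²/4 = -7 + (2*N)²/4 = -7 + (4*N²)/4 = -7 + N²)
j = 20 (j = 4*5 = 20)
A(S, X) = -2 + S/4 + S*X/4 (A(S, X) = -½ + ((X*S + S) - 1*6)/4 = -½ + ((S*X + S) - 6)/4 = -½ + ((S + S*X) - 6)/4 = -½ + (-6 + S + S*X)/4 = -½ + (-3/2 + S/4 + S*X/4) = -2 + S/4 + S*X/4)
j + A(w(-2), D)/(-154) = 20 + (-2 + (-7 + (-2)²)/4 + (¼)*(-7 + (-2)²)*(-12))/(-154) = 20 + (-2 + (-7 + 4)/4 + (¼)*(-7 + 4)*(-12))*(-1/154) = 20 + (-2 + (¼)*(-3) + (¼)*(-3)*(-12))*(-1/154) = 20 + (-2 - ¾ + 9)*(-1/154) = 20 + (25/4)*(-1/154) = 20 - 25/616 = 12295/616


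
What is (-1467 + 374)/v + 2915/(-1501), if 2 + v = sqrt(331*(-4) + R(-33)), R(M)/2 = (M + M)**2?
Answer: -12402773/5541692 - 1093*sqrt(1847)/3692 ≈ -14.961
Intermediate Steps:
R(M) = 8*M**2 (R(M) = 2*(M + M)**2 = 2*(2*M)**2 = 2*(4*M**2) = 8*M**2)
v = -2 + 2*sqrt(1847) (v = -2 + sqrt(331*(-4) + 8*(-33)**2) = -2 + sqrt(-1324 + 8*1089) = -2 + sqrt(-1324 + 8712) = -2 + sqrt(7388) = -2 + 2*sqrt(1847) ≈ 83.953)
(-1467 + 374)/v + 2915/(-1501) = (-1467 + 374)/(-2 + 2*sqrt(1847)) + 2915/(-1501) = -1093/(-2 + 2*sqrt(1847)) + 2915*(-1/1501) = -1093/(-2 + 2*sqrt(1847)) - 2915/1501 = -2915/1501 - 1093/(-2 + 2*sqrt(1847))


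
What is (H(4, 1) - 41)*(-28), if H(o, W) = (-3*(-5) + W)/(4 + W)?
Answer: 5292/5 ≈ 1058.4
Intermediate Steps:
H(o, W) = (15 + W)/(4 + W)
(H(4, 1) - 41)*(-28) = ((15 + 1)/(4 + 1) - 41)*(-28) = (16/5 - 41)*(-28) = -189/5*(-28) = 5292/5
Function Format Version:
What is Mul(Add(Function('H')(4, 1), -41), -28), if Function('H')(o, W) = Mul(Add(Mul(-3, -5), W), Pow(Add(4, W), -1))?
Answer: Rational(5292, 5) ≈ 1058.4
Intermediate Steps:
Function('H')(o, W) = Mul(Pow(Add(4, W), -1), Add(15, W)) (Function('H')(o, W) = Mul(Add(15, W), Pow(Add(4, W), -1)) = Mul(Pow(Add(4, W), -1), Add(15, W)))
Mul(Add(Function('H')(4, 1), -41), -28) = Mul(Add(Mul(Pow(Add(4, 1), -1), Add(15, 1)), -41), -28) = Mul(Add(Mul(Pow(5, -1), 16), -41), -28) = Mul(Add(Mul(Rational(1, 5), 16), -41), -28) = Mul(Add(Rational(16, 5), -41), -28) = Mul(Rational(-189, 5), -28) = Rational(5292, 5)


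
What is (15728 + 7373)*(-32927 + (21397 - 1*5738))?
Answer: -398908068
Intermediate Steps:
(15728 + 7373)*(-32927 + (21397 - 1*5738)) = 23101*(-32927 + (21397 - 5738)) = 23101*(-32927 + 15659) = 23101*(-17268) = -398908068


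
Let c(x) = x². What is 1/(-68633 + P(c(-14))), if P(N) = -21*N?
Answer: -1/72749 ≈ -1.3746e-5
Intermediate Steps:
1/(-68633 + P(c(-14))) = 1/(-68633 - 21*(-14)²) = 1/(-68633 - 21*196) = 1/(-68633 - 4116) = 1/(-72749) = -1/72749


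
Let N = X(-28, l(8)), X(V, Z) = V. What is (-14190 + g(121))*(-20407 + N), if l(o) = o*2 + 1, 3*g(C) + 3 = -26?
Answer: 870510565/3 ≈ 2.9017e+8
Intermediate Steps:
g(C) = -29/3 (g(C) = -1 + (⅓)*(-26) = -1 - 26/3 = -29/3)
l(o) = 1 + 2*o (l(o) = 2*o + 1 = 1 + 2*o)
N = -28
(-14190 + g(121))*(-20407 + N) = (-14190 - 29/3)*(-20407 - 28) = -42599/3*(-20435) = 870510565/3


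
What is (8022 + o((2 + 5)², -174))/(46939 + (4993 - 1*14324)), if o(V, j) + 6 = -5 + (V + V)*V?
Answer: 4271/12536 ≈ 0.34070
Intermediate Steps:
o(V, j) = -11 + 2*V² (o(V, j) = -6 + (-5 + (V + V)*V) = -6 + (-5 + (2*V)*V) = -6 + (-5 + 2*V²) = -11 + 2*V²)
(8022 + o((2 + 5)², -174))/(46939 + (4993 - 1*14324)) = (8022 + (-11 + 2*((2 + 5)²)²))/(46939 + (4993 - 1*14324)) = (8022 + (-11 + 2*(7²)²))/(46939 + (4993 - 14324)) = (8022 + (-11 + 2*49²))/(46939 - 9331) = (8022 + (-11 + 2*2401))/37608 = (8022 + (-11 + 4802))*(1/37608) = (8022 + 4791)*(1/37608) = 12813*(1/37608) = 4271/12536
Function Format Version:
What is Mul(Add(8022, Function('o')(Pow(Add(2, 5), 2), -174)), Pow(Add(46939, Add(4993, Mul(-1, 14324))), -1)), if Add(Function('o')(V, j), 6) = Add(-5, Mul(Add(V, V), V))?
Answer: Rational(4271, 12536) ≈ 0.34070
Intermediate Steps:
Function('o')(V, j) = Add(-11, Mul(2, Pow(V, 2))) (Function('o')(V, j) = Add(-6, Add(-5, Mul(Add(V, V), V))) = Add(-6, Add(-5, Mul(Mul(2, V), V))) = Add(-6, Add(-5, Mul(2, Pow(V, 2)))) = Add(-11, Mul(2, Pow(V, 2))))
Mul(Add(8022, Function('o')(Pow(Add(2, 5), 2), -174)), Pow(Add(46939, Add(4993, Mul(-1, 14324))), -1)) = Mul(Add(8022, Add(-11, Mul(2, Pow(Pow(Add(2, 5), 2), 2)))), Pow(Add(46939, Add(4993, Mul(-1, 14324))), -1)) = Mul(Add(8022, Add(-11, Mul(2, Pow(Pow(7, 2), 2)))), Pow(Add(46939, Add(4993, -14324)), -1)) = Mul(Add(8022, Add(-11, Mul(2, Pow(49, 2)))), Pow(Add(46939, -9331), -1)) = Mul(Add(8022, Add(-11, Mul(2, 2401))), Pow(37608, -1)) = Mul(Add(8022, Add(-11, 4802)), Rational(1, 37608)) = Mul(Add(8022, 4791), Rational(1, 37608)) = Mul(12813, Rational(1, 37608)) = Rational(4271, 12536)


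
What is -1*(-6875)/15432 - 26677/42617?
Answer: -118687589/657665544 ≈ -0.18047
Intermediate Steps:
-1*(-6875)/15432 - 26677/42617 = 6875*(1/15432) - 26677*1/42617 = 6875/15432 - 26677/42617 = -118687589/657665544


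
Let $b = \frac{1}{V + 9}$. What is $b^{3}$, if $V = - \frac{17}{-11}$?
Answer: $\frac{1331}{1560896} \approx 0.00085272$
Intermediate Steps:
$V = \frac{17}{11}$ ($V = \left(-17\right) \left(- \frac{1}{11}\right) = \frac{17}{11} \approx 1.5455$)
$b = \frac{11}{116}$ ($b = \frac{1}{\frac{17}{11} + 9} = \frac{1}{\frac{116}{11}} = \frac{11}{116} \approx 0.094828$)
$b^{3} = \left(\frac{11}{116}\right)^{3} = \frac{1331}{1560896}$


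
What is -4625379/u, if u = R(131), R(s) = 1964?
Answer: -4625379/1964 ≈ -2355.1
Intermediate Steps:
u = 1964
-4625379/u = -4625379/1964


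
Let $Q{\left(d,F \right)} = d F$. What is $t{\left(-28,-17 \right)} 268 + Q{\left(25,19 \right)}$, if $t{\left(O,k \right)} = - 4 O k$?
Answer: $-509797$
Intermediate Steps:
$Q{\left(d,F \right)} = F d$
$t{\left(O,k \right)} = - 4 O k$
$t{\left(-28,-17 \right)} 268 + Q{\left(25,19 \right)} = \left(-4\right) \left(-28\right) \left(-17\right) 268 + 19 \cdot 25 = \left(-1904\right) 268 + 475 = -510272 + 475 = -509797$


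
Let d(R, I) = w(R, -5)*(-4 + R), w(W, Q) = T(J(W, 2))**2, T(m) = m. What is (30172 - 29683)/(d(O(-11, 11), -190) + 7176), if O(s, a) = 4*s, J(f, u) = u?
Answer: 163/2328 ≈ 0.070017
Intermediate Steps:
w(W, Q) = 4 (w(W, Q) = 2**2 = 4)
d(R, I) = -16 + 4*R (d(R, I) = 4*(-4 + R) = -16 + 4*R)
(30172 - 29683)/(d(O(-11, 11), -190) + 7176) = (30172 - 29683)/((-16 + 4*(4*(-11))) + 7176) = 489/((-16 + 4*(-44)) + 7176) = 489/((-16 - 176) + 7176) = 489/(-192 + 7176) = 489/6984 = 489*(1/6984) = 163/2328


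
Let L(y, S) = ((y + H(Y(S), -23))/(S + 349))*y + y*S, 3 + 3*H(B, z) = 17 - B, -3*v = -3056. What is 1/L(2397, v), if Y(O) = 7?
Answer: 4103/10035729238 ≈ 4.0884e-7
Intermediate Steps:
v = 3056/3 (v = -⅓*(-3056) = 3056/3 ≈ 1018.7)
H(B, z) = 14/3 - B/3 (H(B, z) = -1 + (17 - B)/3 = -1 + (17/3 - B/3) = 14/3 - B/3)
L(y, S) = S*y + y*(7/3 + y)/(349 + S) (L(y, S) = ((y + (14/3 - ⅓*7))/(S + 349))*y + y*S = ((y + (14/3 - 7/3))/(349 + S))*y + S*y = ((y + 7/3)/(349 + S))*y + S*y = ((7/3 + y)/(349 + S))*y + S*y = y*(7/3 + y)/(349 + S) + S*y = S*y + y*(7/3 + y)/(349 + S))
1/L(2397, v) = 1/((⅓)*2397*(7 + 3*2397 + 3*(3056/3)² + 1047*(3056/3))/(349 + 3056/3)) = 1/((⅓)*2397*(7 + 7191 + 3*(9339136/9) + 1066544)/(4103/3)) = 1/((⅓)*2397*(3/4103)*(7 + 7191 + 9339136/3 + 1066544)) = 1/((⅓)*2397*(3/4103)*(12560362/3)) = 1/(10035729238/4103) = 4103/10035729238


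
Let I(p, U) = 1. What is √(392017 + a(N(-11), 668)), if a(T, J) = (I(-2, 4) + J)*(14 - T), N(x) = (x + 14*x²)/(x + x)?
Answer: √1810246/2 ≈ 672.73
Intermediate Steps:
N(x) = (x + 14*x²)/(2*x) (N(x) = (x + 14*x²)/((2*x)) = (x + 14*x²)*(1/(2*x)) = (x + 14*x²)/(2*x))
a(T, J) = (1 + J)*(14 - T)
√(392017 + a(N(-11), 668)) = √(392017 + (14 - (½ + 7*(-11)) + 14*668 - 1*668*(½ + 7*(-11)))) = √(392017 + (14 - (½ - 77) + 9352 - 1*668*(½ - 77))) = √(392017 + (14 - 1*(-153/2) + 9352 - 1*668*(-153/2))) = √(392017 + (14 + 153/2 + 9352 + 51102)) = √(392017 + 121089/2) = √(905123/2) = √1810246/2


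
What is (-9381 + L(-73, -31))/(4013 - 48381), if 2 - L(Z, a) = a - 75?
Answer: 9273/44368 ≈ 0.20900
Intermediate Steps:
L(Z, a) = 77 - a (L(Z, a) = 2 - (a - 75) = 2 - (-75 + a) = 2 + (75 - a) = 77 - a)
(-9381 + L(-73, -31))/(4013 - 48381) = (-9381 + (77 - 1*(-31)))/(4013 - 48381) = (-9381 + (77 + 31))/(-44368) = (-9381 + 108)*(-1/44368) = -9273*(-1/44368) = 9273/44368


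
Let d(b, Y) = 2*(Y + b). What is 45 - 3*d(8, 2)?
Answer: -15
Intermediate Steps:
d(b, Y) = 2*Y + 2*b
45 - 3*d(8, 2) = 45 - 3*(2*2 + 2*8) = 45 - 3*(4 + 16) = 45 - 3*20 = 45 - 60 = -15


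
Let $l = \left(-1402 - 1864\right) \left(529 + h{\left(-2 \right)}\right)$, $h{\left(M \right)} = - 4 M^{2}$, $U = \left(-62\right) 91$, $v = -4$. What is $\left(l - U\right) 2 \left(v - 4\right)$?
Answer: $26717056$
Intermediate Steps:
$U = -5642$
$l = -1675458$ ($l = \left(-1402 - 1864\right) \left(529 - 4 \left(-2\right)^{2}\right) = - 3266 \left(529 - 16\right) = \left(-3266\right) 513 = -1675458$)
$\left(l - U\right) 2 \left(v - 4\right) = \left(-1675458 - -5642\right) 2 \left(-4 - 4\right) = \left(-1675458 + 5642\right) 2 \left(-8\right) = \left(-1669816\right) \left(-16\right) = 26717056$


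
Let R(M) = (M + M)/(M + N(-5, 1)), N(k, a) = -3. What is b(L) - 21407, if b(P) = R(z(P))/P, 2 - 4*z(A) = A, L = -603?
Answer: -7654694863/357579 ≈ -21407.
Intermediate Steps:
z(A) = ½ - A/4
R(M) = 2*M/(-3 + M) (R(M) = (M + M)/(M - 3) = (2*M)/(-3 + M) = 2*M/(-3 + M))
b(P) = 2*(½ - P/4)/(P*(-5/2 - P/4)) (b(P) = (2*(½ - P/4)/(-3 + (½ - P/4)))/P = (2*(½ - P/4)/(-5/2 - P/4))/P = 2*(½ - P/4)/(P*(-5/2 - P/4)))
b(L) - 21407 = 2*(-2 - 603)/(-603*(10 - 603)) - 21407 = 2*(-1/603)*(-605)/(-593) - 21407 = 2*(-1/603)*(-1/593)*(-605) - 21407 = -1210/357579 - 21407 = -7654694863/357579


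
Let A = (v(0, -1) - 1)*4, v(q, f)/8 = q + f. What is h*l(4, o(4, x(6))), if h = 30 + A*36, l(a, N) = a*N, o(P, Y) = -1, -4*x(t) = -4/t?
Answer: 5064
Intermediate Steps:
v(q, f) = 8*f + 8*q (v(q, f) = 8*(q + f) = 8*(f + q) = 8*f + 8*q)
x(t) = 1/t (x(t) = -(-1)/t = 1/t)
A = -36 (A = ((8*(-1) + 8*0) - 1)*4 = ((-8 + 0) - 1)*4 = (-8 - 1)*4 = -9*4 = -36)
l(a, N) = N*a
h = -1266 (h = 30 - 36*36 = 30 - 1296 = -1266)
h*l(4, o(4, x(6))) = -(-1266)*4 = -1266*(-4) = 5064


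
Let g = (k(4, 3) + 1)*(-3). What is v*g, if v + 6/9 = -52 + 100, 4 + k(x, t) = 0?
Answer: 426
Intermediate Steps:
k(x, t) = -4 (k(x, t) = -4 + 0 = -4)
v = 142/3 (v = -⅔ + (-52 + 100) = -⅔ + 48 = 142/3 ≈ 47.333)
g = 9 (g = (-4 + 1)*(-3) = -3*(-3) = 9)
v*g = (142/3)*9 = 426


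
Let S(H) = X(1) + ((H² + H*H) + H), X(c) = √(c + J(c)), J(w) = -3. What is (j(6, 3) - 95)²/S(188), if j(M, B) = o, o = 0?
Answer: 16833050/132194931 - 475*I*√2/264389862 ≈ 0.12734 - 2.5408e-6*I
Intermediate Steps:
j(M, B) = 0
X(c) = √(-3 + c) (X(c) = √(c - 3) = √(-3 + c))
S(H) = H + 2*H² + I*√2 (S(H) = √(-3 + 1) + ((H² + H*H) + H) = √(-2) + ((H² + H²) + H) = I*√2 + (2*H² + H) = I*√2 + (H + 2*H²) = H + 2*H² + I*√2)
(j(6, 3) - 95)²/S(188) = (0 - 95)²/(188 + 2*188² + I*√2) = (-95)²/(188 + 2*35344 + I*√2) = 9025/(188 + 70688 + I*√2) = 9025/(70876 + I*√2)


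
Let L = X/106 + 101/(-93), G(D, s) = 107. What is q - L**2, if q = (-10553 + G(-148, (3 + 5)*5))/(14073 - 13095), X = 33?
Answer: -178697439871/15840366732 ≈ -11.281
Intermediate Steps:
L = -7637/9858 (L = 33/106 + 101/(-93) = 33*(1/106) + 101*(-1/93) = 33/106 - 101/93 = -7637/9858 ≈ -0.77470)
q = -1741/163 (q = (-10553 + 107)/(14073 - 13095) = -10446/978 = -10446*1/978 = -1741/163 ≈ -10.681)
q - L**2 = -1741/163 - (-7637/9858)**2 = -1741/163 - 1*58323769/97180164 = -1741/163 - 58323769/97180164 = -178697439871/15840366732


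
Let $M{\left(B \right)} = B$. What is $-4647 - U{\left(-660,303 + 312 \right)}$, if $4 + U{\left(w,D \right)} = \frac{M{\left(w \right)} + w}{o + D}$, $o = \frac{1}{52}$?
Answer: $- \frac{148419143}{31981} \approx -4640.9$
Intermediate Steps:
$o = \frac{1}{52} \approx 0.019231$
$U{\left(w,D \right)} = -4 + \frac{2 w}{\frac{1}{52} + D}$ ($U{\left(w,D \right)} = -4 + \frac{w + w}{\frac{1}{52} + D} = -4 + \frac{2 w}{\frac{1}{52} + D}$)
$-4647 - U{\left(-660,303 + 312 \right)} = -4647 - \frac{4 \left(-1 - 52 \left(303 + 312\right) + 26 \left(-660\right)\right)}{1 + 52 \left(303 + 312\right)} = -4647 - \frac{4 \left(-1 - 31980 - 17160\right)}{1 + 52 \cdot 615} = -4647 - \frac{4 \left(-1 - 31980 - 17160\right)}{1 + 31980} = -4647 - 4 \cdot \frac{1}{31981} \left(-49141\right) = -4647 - - \frac{196564}{31981} = -4647 + \frac{196564}{31981} = - \frac{148419143}{31981}$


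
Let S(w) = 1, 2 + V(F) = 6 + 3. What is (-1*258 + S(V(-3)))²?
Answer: 66049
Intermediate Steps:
V(F) = 7 (V(F) = -2 + (6 + 3) = -2 + 9 = 7)
(-1*258 + S(V(-3)))² = (-1*258 + 1)² = (-258 + 1)² = (-257)² = 66049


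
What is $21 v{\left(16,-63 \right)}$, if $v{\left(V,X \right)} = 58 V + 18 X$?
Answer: $-4326$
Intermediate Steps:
$v{\left(V,X \right)} = 18 X + 58 V$
$21 v{\left(16,-63 \right)} = 21 \left(18 \left(-63\right) + 58 \cdot 16\right) = 21 \left(-1134 + 928\right) = 21 \left(-206\right) = -4326$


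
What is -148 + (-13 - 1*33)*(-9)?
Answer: 266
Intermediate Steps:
-148 + (-13 - 1*33)*(-9) = -148 + (-13 - 33)*(-9) = -148 - 46*(-9) = -148 + 414 = 266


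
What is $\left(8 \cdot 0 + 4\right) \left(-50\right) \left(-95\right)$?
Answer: $19000$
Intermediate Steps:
$\left(8 \cdot 0 + 4\right) \left(-50\right) \left(-95\right) = \left(0 + 4\right) \left(-50\right) \left(-95\right) = 4 \left(-50\right) \left(-95\right) = \left(-200\right) \left(-95\right) = 19000$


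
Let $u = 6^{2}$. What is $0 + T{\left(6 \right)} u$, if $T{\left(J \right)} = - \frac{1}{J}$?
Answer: $-6$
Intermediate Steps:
$u = 36$
$0 + T{\left(6 \right)} u = 0 + - \frac{1}{6} \cdot 36 = 0 + \left(-1\right) \frac{1}{6} \cdot 36 = 0 - 6 = -6$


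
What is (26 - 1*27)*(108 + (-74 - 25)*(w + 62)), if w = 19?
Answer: 7911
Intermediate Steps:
(26 - 1*27)*(108 + (-74 - 25)*(w + 62)) = (26 - 1*27)*(108 + (-74 - 25)*(19 + 62)) = (26 - 27)*(108 - 99*81) = -(108 - 8019) = -1*(-7911) = 7911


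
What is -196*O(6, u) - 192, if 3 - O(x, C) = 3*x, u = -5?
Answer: 2748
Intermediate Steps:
O(x, C) = 3 - 3*x
-196*O(6, u) - 192 = -196*(3 - 3*6) - 192 = -196*(3 - 18) - 192 = -196*(-15) - 192 = 2940 - 192 = 2748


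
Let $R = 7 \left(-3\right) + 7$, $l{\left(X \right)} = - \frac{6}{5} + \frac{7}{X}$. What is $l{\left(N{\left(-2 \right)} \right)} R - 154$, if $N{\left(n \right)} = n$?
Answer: $- \frac{441}{5} \approx -88.2$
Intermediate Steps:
$l{\left(X \right)} = - \frac{6}{5} + \frac{7}{X}$ ($l{\left(X \right)} = \left(-6\right) \frac{1}{5} + \frac{7}{X} = - \frac{6}{5} + \frac{7}{X}$)
$R = -14$ ($R = -21 + 7 = -14$)
$l{\left(N{\left(-2 \right)} \right)} R - 154 = \left(- \frac{6}{5} + \frac{7}{-2}\right) \left(-14\right) - 154 = \left(- \frac{6}{5} + 7 \left(- \frac{1}{2}\right)\right) \left(-14\right) - 154 = \left(- \frac{6}{5} - \frac{7}{2}\right) \left(-14\right) - 154 = \left(- \frac{47}{10}\right) \left(-14\right) - 154 = \frac{329}{5} - 154 = - \frac{441}{5}$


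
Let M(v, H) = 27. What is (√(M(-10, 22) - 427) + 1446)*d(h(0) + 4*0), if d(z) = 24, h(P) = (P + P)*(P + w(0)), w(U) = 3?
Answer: 34704 + 480*I ≈ 34704.0 + 480.0*I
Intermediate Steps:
h(P) = 2*P*(3 + P) (h(P) = (P + P)*(P + 3) = (2*P)*(3 + P) = 2*P*(3 + P))
(√(M(-10, 22) - 427) + 1446)*d(h(0) + 4*0) = (√(27 - 427) + 1446)*24 = (√(-400) + 1446)*24 = (20*I + 1446)*24 = (1446 + 20*I)*24 = 34704 + 480*I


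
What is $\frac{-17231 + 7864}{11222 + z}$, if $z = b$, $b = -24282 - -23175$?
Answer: $- \frac{551}{595} \approx -0.92605$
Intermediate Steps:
$b = -1107$ ($b = -24282 + 23175 = -1107$)
$z = -1107$
$\frac{-17231 + 7864}{11222 + z} = \frac{-17231 + 7864}{11222 - 1107} = - \frac{9367}{10115} = \left(-9367\right) \frac{1}{10115} = - \frac{551}{595}$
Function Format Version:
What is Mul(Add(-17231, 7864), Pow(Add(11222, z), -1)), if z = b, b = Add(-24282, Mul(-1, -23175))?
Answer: Rational(-551, 595) ≈ -0.92605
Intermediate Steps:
b = -1107 (b = Add(-24282, 23175) = -1107)
z = -1107
Mul(Add(-17231, 7864), Pow(Add(11222, z), -1)) = Mul(Add(-17231, 7864), Pow(Add(11222, -1107), -1)) = Mul(-9367, Pow(10115, -1)) = Mul(-9367, Rational(1, 10115)) = Rational(-551, 595)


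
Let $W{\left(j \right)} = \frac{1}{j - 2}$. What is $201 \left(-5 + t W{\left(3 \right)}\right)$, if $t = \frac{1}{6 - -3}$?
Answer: $- \frac{2948}{3} \approx -982.67$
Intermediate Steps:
$W{\left(j \right)} = \frac{1}{-2 + j}$
$t = \frac{1}{9}$ ($t = \frac{1}{6 + 3} = \frac{1}{9} \approx 0.11111$)
$201 \left(-5 + t W{\left(3 \right)}\right) = 201 \left(-5 + \frac{1}{9 \left(-2 + 3\right)}\right) = 201 \left(-5 + \frac{1}{9 \cdot 1}\right) = 201 \left(-5 + \frac{1}{9} \cdot 1\right) = 201 \left(-5 + \frac{1}{9}\right) = 201 \left(- \frac{44}{9}\right) = - \frac{2948}{3}$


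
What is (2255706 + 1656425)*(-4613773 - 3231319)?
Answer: -30691027611052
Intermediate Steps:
(2255706 + 1656425)*(-4613773 - 3231319) = 3912131*(-7845092) = -30691027611052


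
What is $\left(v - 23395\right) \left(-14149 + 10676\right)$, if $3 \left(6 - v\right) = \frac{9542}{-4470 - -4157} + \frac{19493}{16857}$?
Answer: $\frac{1285229681357326}{15828723} \approx 8.1196 \cdot 10^{7}$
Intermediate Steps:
$v = \frac{249720523}{15828723}$ ($v = 6 - \frac{\frac{9542}{-4470 - -4157} + \frac{19493}{16857}}{3} = 6 - \frac{\frac{9542}{-4470 + 4157} + 19493 \cdot \frac{1}{16857}}{3} = 6 - \frac{\frac{9542}{-313} + \frac{19493}{16857}}{3} = 6 - \frac{9542 \left(- \frac{1}{313}\right) + \frac{19493}{16857}}{3} = 6 - \frac{- \frac{9542}{313} + \frac{19493}{16857}}{3} = 6 - - \frac{154748185}{15828723} = 6 + \frac{154748185}{15828723} = \frac{249720523}{15828723} \approx 15.776$)
$\left(v - 23395\right) \left(-14149 + 10676\right) = \left(\frac{249720523}{15828723} - 23395\right) \left(-14149 + 10676\right) = \left(- \frac{370063254062}{15828723}\right) \left(-3473\right) = \frac{1285229681357326}{15828723}$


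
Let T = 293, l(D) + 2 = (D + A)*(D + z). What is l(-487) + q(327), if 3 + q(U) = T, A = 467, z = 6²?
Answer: 9308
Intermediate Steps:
z = 36
l(D) = -2 + (36 + D)*(467 + D) (l(D) = -2 + (D + 467)*(D + 36) = -2 + (467 + D)*(36 + D) = -2 + (36 + D)*(467 + D))
q(U) = 290 (q(U) = -3 + 293 = 290)
l(-487) + q(327) = (16810 + (-487)² + 503*(-487)) + 290 = (16810 + 237169 - 244961) + 290 = 9018 + 290 = 9308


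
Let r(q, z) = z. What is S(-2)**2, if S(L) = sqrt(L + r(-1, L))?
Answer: -4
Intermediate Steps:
S(L) = sqrt(2)*sqrt(L) (S(L) = sqrt(L + L) = sqrt(2*L) = sqrt(2)*sqrt(L))
S(-2)**2 = (sqrt(2)*sqrt(-2))**2 = (sqrt(2)*(I*sqrt(2)))**2 = (2*I)**2 = -4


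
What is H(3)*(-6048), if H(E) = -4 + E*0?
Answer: 24192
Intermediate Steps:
H(E) = -4 (H(E) = -4 + 0 = -4)
H(3)*(-6048) = -4*(-6048) = 24192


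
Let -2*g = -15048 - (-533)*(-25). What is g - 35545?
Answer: -42717/2 ≈ -21359.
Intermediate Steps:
g = 28373/2 (g = -(-15048 - (-533)*(-25))/2 = -(-15048 - 1*13325)/2 = -(-15048 - 13325)/2 = -½*(-28373) = 28373/2 ≈ 14187.)
g - 35545 = 28373/2 - 35545 = -42717/2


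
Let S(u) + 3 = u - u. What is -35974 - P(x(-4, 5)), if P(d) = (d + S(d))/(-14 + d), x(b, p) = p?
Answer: -323764/9 ≈ -35974.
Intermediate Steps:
S(u) = -3 (S(u) = -3 + (u - u) = -3 + 0 = -3)
P(d) = (-3 + d)/(-14 + d) (P(d) = (d - 3)/(-14 + d) = (-3 + d)/(-14 + d))
-35974 - P(x(-4, 5)) = -35974 - (-3 + 5)/(-14 + 5) = -35974 - 2/(-9) = -35974 - (-1)*2/9 = -35974 - 1*(-2/9) = -35974 + 2/9 = -323764/9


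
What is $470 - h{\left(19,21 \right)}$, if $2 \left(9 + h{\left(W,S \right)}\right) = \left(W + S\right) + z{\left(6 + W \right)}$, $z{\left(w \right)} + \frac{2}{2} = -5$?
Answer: $462$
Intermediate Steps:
$z{\left(w \right)} = -6$ ($z{\left(w \right)} = -1 - 5 = -6$)
$h{\left(W,S \right)} = -12 + \frac{S}{2} + \frac{W}{2}$ ($h{\left(W,S \right)} = -9 + \frac{\left(W + S\right) - 6}{2} = -9 + \frac{\left(S + W\right) - 6}{2} = -9 + \frac{-6 + S + W}{2} = -9 + \left(-3 + \frac{S}{2} + \frac{W}{2}\right) = -12 + \frac{S}{2} + \frac{W}{2}$)
$470 - h{\left(19,21 \right)} = 470 - \left(-12 + \frac{1}{2} \cdot 21 + \frac{1}{2} \cdot 19\right) = 470 - \left(-12 + \frac{21}{2} + \frac{19}{2}\right) = 470 - 8 = 462$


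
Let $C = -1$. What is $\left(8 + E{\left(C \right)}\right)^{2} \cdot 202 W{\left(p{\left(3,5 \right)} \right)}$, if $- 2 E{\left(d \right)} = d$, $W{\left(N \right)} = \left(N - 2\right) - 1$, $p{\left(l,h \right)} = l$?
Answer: $0$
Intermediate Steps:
$W{\left(N \right)} = -3 + N$ ($W{\left(N \right)} = \left(-2 + N\right) - 1 = -3 + N$)
$E{\left(d \right)} = - \frac{d}{2}$
$\left(8 + E{\left(C \right)}\right)^{2} \cdot 202 W{\left(p{\left(3,5 \right)} \right)} = \left(8 - - \frac{1}{2}\right)^{2} \cdot 202 \left(-3 + 3\right) = \left(8 + \frac{1}{2}\right)^{2} \cdot 202 \cdot 0 = \left(\frac{17}{2}\right)^{2} \cdot 202 \cdot 0 = \frac{289}{4} \cdot 202 \cdot 0 = \frac{29189}{2} \cdot 0 = 0$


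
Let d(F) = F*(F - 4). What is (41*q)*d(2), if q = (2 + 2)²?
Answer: -2624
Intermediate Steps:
q = 16 (q = 4² = 16)
d(F) = F*(-4 + F)
(41*q)*d(2) = (41*16)*(2*(-4 + 2)) = 656*(2*(-2)) = 656*(-4) = -2624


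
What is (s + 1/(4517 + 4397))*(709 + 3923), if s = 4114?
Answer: 84932808252/4457 ≈ 1.9056e+7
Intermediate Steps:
(s + 1/(4517 + 4397))*(709 + 3923) = (4114 + 1/(4517 + 4397))*(709 + 3923) = (4114 + 1/8914)*4632 = (36672197/8914)*4632 = 84932808252/4457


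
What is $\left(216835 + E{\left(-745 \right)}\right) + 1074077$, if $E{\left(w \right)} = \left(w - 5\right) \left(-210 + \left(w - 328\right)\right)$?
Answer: $2253162$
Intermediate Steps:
$E{\left(w \right)} = \left(-538 + w\right) \left(-5 + w\right)$ ($E{\left(w \right)} = \left(-5 + w\right) \left(-210 + \left(-328 + w\right)\right) = \left(-5 + w\right) \left(-538 + w\right) = \left(-538 + w\right) \left(-5 + w\right)$)
$\left(216835 + E{\left(-745 \right)}\right) + 1074077 = \left(216835 + \left(2690 + \left(-745\right)^{2} - -404535\right)\right) + 1074077 = \left(216835 + \left(2690 + 555025 + 404535\right)\right) + 1074077 = \left(216835 + 962250\right) + 1074077 = 1179085 + 1074077 = 2253162$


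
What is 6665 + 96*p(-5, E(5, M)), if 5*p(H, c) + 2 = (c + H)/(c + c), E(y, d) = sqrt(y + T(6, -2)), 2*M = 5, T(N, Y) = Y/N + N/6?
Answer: 33181/5 - 48*sqrt(51)/17 ≈ 6616.0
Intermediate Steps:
T(N, Y) = N/6 + Y/N (T(N, Y) = Y/N + N*(1/6) = Y/N + N/6 = N/6 + Y/N)
M = 5/2 (M = (1/2)*5 = 5/2 ≈ 2.5000)
E(y, d) = sqrt(2/3 + y) (E(y, d) = sqrt(y + ((1/6)*6 - 2/6)) = sqrt(y + (1 - 2*1/6)) = sqrt(y + (1 - 1/3)) = sqrt(y + 2/3) = sqrt(2/3 + y))
p(H, c) = -2/5 + (H + c)/(10*c) (p(H, c) = -2/5 + ((c + H)/(c + c))/5 = -2/5 + ((H + c)/((2*c)))/5 = -2/5 + ((H + c)*(1/(2*c)))/5 = -2/5 + ((H + c)/(2*c))/5 = -2/5 + (H + c)/(10*c))
6665 + 96*p(-5, E(5, M)) = 6665 + 96*((-5 - sqrt(6 + 9*5))/(10*((sqrt(6 + 9*5)/3)))) = 6665 + 96*((-5 - sqrt(6 + 45))/(10*((sqrt(6 + 45)/3)))) = 6665 + 96*((-5 - sqrt(51))/(10*((sqrt(51)/3)))) = 6665 + 96*((sqrt(51)/17)*(-5 - sqrt(51))/10) = 6665 + 96*(sqrt(51)*(-5 - sqrt(51))/170) = 6665 + 48*sqrt(51)*(-5 - sqrt(51))/85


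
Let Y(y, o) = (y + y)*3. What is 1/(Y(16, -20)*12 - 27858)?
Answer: -1/26706 ≈ -3.7445e-5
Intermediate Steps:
Y(y, o) = 6*y (Y(y, o) = (2*y)*3 = 6*y)
1/(Y(16, -20)*12 - 27858) = 1/((6*16)*12 - 27858) = 1/(96*12 - 27858) = 1/(1152 - 27858) = 1/(-26706) = -1/26706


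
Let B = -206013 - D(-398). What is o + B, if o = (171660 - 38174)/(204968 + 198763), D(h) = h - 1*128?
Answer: -82961338511/403731 ≈ -2.0549e+5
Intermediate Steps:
D(h) = -128 + h (D(h) = h - 128 = -128 + h)
o = 133486/403731 ≈ 0.33063
B = -205487 (B = -206013 - (-128 - 398) = -206013 - 1*(-526) = -206013 + 526 = -205487)
o + B = 133486/403731 - 205487 = -82961338511/403731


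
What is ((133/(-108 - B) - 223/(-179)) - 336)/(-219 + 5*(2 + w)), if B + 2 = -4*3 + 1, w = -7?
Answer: 150429/109190 ≈ 1.3777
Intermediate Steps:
B = -13 (B = -2 + (-4*3 + 1) = -2 + (-12 + 1) = -2 - 11 = -13)
((133/(-108 - B) - 223/(-179)) - 336)/(-219 + 5*(2 + w)) = ((133/(-108 - 1*(-13)) - 223/(-179)) - 336)/(-219 + 5*(2 - 7)) = ((133/(-108 + 13) - 223*(-1/179)) - 336)/(-219 + 5*(-5)) = ((133/(-95) + 223/179) - 336)/(-219 - 25) = ((133*(-1/95) + 223/179) - 336)/(-244) = ((-7/5 + 223/179) - 336)*(-1/244) = (-138/895 - 336)*(-1/244) = -300858/895*(-1/244) = 150429/109190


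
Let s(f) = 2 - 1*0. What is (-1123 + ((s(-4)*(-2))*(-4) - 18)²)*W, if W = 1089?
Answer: -1218591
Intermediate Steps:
s(f) = 2 (s(f) = 2 + 0 = 2)
(-1123 + ((s(-4)*(-2))*(-4) - 18)²)*W = (-1123 + ((2*(-2))*(-4) - 18)²)*1089 = (-1123 + (-4*(-4) - 18)²)*1089 = (-1123 + (16 - 18)²)*1089 = (-1123 + (-2)²)*1089 = (-1123 + 4)*1089 = -1119*1089 = -1218591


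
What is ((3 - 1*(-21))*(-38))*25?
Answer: -22800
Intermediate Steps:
((3 - 1*(-21))*(-38))*25 = ((3 + 21)*(-38))*25 = (24*(-38))*25 = -912*25 = -22800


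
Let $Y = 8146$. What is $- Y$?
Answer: $-8146$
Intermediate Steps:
$- Y = \left(-1\right) 8146 = -8146$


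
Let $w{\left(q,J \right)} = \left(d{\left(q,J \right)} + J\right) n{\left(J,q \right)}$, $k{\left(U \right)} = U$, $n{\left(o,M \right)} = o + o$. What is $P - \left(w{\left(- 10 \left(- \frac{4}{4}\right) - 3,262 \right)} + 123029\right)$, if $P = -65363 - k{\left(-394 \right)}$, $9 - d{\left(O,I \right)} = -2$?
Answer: $-331050$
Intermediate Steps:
$d{\left(O,I \right)} = 11$ ($d{\left(O,I \right)} = 9 - -2 = 9 + 2 = 11$)
$n{\left(o,M \right)} = 2 o$
$w{\left(q,J \right)} = 2 J \left(11 + J\right)$ ($w{\left(q,J \right)} = \left(11 + J\right) 2 J = 2 J \left(11 + J\right)$)
$P = -64969$ ($P = -65363 - -394 = -65363 + 394 = -64969$)
$P - \left(w{\left(- 10 \left(- \frac{4}{4}\right) - 3,262 \right)} + 123029\right) = -64969 - \left(2 \cdot 262 \left(11 + 262\right) + 123029\right) = -64969 - \left(2 \cdot 262 \cdot 273 + 123029\right) = -64969 - \left(143052 + 123029\right) = -64969 - 266081 = -331050$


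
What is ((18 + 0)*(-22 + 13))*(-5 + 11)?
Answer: -972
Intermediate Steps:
((18 + 0)*(-22 + 13))*(-5 + 11) = (18*(-9))*6 = -162*6 = -972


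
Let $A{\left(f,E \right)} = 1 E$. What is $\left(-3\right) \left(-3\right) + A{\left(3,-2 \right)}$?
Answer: $7$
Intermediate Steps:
$A{\left(f,E \right)} = E$
$\left(-3\right) \left(-3\right) + A{\left(3,-2 \right)} = \left(-3\right) \left(-3\right) - 2 = 9 - 2 = 7$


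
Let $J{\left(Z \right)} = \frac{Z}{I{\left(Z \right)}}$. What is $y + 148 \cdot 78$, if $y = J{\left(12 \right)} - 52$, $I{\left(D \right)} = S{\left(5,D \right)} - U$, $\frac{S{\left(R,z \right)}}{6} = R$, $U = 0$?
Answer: $\frac{57462}{5} \approx 11492.0$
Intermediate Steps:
$S{\left(R,z \right)} = 6 R$
$I{\left(D \right)} = 30$ ($I{\left(D \right)} = 6 \cdot 5 - 0 = 30 + 0 = 30$)
$J{\left(Z \right)} = \frac{Z}{30}$
$y = - \frac{258}{5}$ ($y = \frac{1}{30} \cdot 12 - 52 = \frac{2}{5} - 52 = - \frac{258}{5} \approx -51.6$)
$y + 148 \cdot 78 = - \frac{258}{5} + 148 \cdot 78 = - \frac{258}{5} + 11544 = \frac{57462}{5}$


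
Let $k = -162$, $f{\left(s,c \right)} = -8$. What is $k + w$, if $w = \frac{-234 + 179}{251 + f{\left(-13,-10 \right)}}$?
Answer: $- \frac{39421}{243} \approx -162.23$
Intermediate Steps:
$w = - \frac{55}{243}$ ($w = \frac{-234 + 179}{251 - 8} = - \frac{55}{243} \approx -0.22634$)
$k + w = -162 - \frac{55}{243} = - \frac{39421}{243}$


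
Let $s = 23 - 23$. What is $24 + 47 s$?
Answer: $24$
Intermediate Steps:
$s = 0$
$24 + 47 s = 24 + 47 \cdot 0 = 24 + 0 = 24$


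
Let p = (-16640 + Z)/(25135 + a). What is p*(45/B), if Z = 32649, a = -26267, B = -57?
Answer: 240135/21508 ≈ 11.165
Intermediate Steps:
p = -16009/1132 (p = (-16640 + 32649)/(25135 - 26267) = 16009/(-1132) = 16009*(-1/1132) = -16009/1132 ≈ -14.142)
p*(45/B) = -720405/(1132*(-57)) = -720405*(-1)/(1132*57) = -16009/1132*(-15/19) = 240135/21508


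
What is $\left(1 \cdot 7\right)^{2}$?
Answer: $49$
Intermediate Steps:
$\left(1 \cdot 7\right)^{2} = 7^{2} = 49$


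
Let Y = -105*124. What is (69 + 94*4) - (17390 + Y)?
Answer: -3925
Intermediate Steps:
Y = -13020
(69 + 94*4) - (17390 + Y) = (69 + 94*4) - (17390 - 13020) = (69 + 376) - 1*4370 = 445 - 4370 = -3925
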